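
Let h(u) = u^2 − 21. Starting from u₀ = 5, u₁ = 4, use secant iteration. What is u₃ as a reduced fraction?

h(5) = 4, h(4) = −5. u₂ = 4 − (−5)·(4 − 5)/((−5) − 4) = 41/9.
h(4) = −5, h(41/9) = −20/81. u₃ = (41/9) − (−20/81)·((41/9) − 4)/((−20/81) − (−5)) = 353/77.

353/77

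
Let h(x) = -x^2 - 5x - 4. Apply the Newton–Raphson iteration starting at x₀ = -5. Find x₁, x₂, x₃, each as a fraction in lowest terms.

h'(x) = -2x - 5.
h(-5) = -4, h'(-5) = 5, so x₁ = (-5) - (-4)/5 = -21/5.
h(-21/5) = -16/25, h'(-21/5) = 17/5, so x₂ = (-21/5) - (-16/25)/(17/5) = -341/85.
h(-341/85) = -256/7225, h'(-341/85) = 257/85, so x₃ = (-341/85) - (-256/7225)/(257/85) = -87381/21845.

x₁ = -21/5, x₂ = -341/85, x₃ = -87381/21845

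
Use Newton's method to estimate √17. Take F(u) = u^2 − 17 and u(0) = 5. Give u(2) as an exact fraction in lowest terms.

433/105

F'(u) = 2u.
F(5) = 8, F'(5) = 10, so u(1) = 5 − 8/10 = 21/5.
F(21/5) = 16/25, F'(21/5) = 42/5, so u(2) = (21/5) − (16/25)/(42/5) = 433/105.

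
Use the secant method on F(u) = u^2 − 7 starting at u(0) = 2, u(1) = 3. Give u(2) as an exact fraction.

13/5

F(2) = −3, F(3) = 2. u(2) = 3 − 2·(3 − 2)/(2 − (−3)) = 13/5.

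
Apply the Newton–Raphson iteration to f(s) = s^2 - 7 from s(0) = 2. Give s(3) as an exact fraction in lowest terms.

f'(s) = 2s.
f(2) = -3, f'(2) = 4, so s(1) = 2 - (-3)/4 = 11/4.
f(11/4) = 9/16, f'(11/4) = 11/2, so s(2) = (11/4) - (9/16)/(11/2) = 233/88.
f(233/88) = 81/7744, f'(233/88) = 233/44, so s(3) = (233/88) - (81/7744)/(233/44) = 108497/41008.

108497/41008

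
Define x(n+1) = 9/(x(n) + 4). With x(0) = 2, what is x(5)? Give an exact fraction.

3123/1946

x(1) = 9/(2 + 4) = 3/2.
x(2) = 9/(3/2 + 4) = 18/11.
x(3) = 9/(18/11 + 4) = 99/62.
x(4) = 9/(99/62 + 4) = 558/347.
x(5) = 9/(558/347 + 4) = 3123/1946.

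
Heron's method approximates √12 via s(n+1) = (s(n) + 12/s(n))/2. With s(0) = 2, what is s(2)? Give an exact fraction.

s(1) = (2 + 12/2)/2 = 4.
s(2) = (4 + 12/4)/2 = 7/2.

7/2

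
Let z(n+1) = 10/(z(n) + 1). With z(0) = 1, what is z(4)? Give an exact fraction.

z(1) = 10/(1 + 1) = 5.
z(2) = 10/(5 + 1) = 5/3.
z(3) = 10/(5/3 + 1) = 15/4.
z(4) = 10/(15/4 + 1) = 40/19.

40/19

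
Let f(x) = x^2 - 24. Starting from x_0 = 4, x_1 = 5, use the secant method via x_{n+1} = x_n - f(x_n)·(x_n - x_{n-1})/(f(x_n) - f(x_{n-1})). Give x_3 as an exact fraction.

f(4) = -8, f(5) = 1. x_2 = 5 - 1·(5 - 4)/(1 - (-8)) = 44/9.
f(5) = 1, f(44/9) = -8/81. x_3 = (44/9) - (-8/81)·((44/9) - 5)/((-8/81) - 1) = 436/89.

436/89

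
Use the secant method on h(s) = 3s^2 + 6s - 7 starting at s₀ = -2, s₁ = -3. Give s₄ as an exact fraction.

h(-2) = -7, h(-3) = 2. s₂ = (-3) - 2·((-3) - (-2))/(2 - (-7)) = -25/9.
h(-3) = 2, h(-25/9) = -14/27. s₃ = (-25/9) - (-14/27)·((-25/9) - (-3))/((-14/27) - 2) = -48/17.
h(-25/9) = -14/27, h(-48/17) = -7/289. s₄ = (-48/17) - (-7/289)·((-48/17) - (-25/9))/((-7/289) - (-14/27)) = -1557/551.

-1557/551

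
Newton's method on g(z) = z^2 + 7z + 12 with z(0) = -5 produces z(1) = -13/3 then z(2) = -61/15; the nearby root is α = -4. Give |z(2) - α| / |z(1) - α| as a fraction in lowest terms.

1/5

z(1) - α = -13/3 - (-4) = -13/3 + 4 = -1/3, so |z(1) - α| = 1/3.
z(2) - α = -61/15 - (-4) = -61/15 + 4 = -1/15, so |z(2) - α| = 1/15.
Ratio = (1/15) / (1/3) = 1/5.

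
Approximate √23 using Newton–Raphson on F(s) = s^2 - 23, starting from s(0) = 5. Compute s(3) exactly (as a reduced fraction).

2649601/552480

F'(s) = 2s.
F(5) = 2, F'(5) = 10, so s(1) = 5 - 2/10 = 24/5.
F(24/5) = 1/25, F'(24/5) = 48/5, so s(2) = (24/5) - (1/25)/(48/5) = 1151/240.
F(1151/240) = 1/57600, F'(1151/240) = 1151/120, so s(3) = (1151/240) - (1/57600)/(1151/120) = 2649601/552480.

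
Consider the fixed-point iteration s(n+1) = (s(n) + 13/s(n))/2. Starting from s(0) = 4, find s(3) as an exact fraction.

5597777/1552544

s(1) = (4 + 13/4)/2 = 29/8.
s(2) = (29/8 + 13/(29/8))/2 = 1673/464.
s(3) = (1673/464 + 13/(1673/464))/2 = 5597777/1552544.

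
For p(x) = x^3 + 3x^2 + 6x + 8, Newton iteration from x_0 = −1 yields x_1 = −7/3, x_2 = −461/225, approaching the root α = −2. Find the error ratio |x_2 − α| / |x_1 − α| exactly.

x_1 − α = −7/3 − (−2) = −7/3 + 2 = −1/3, so |x_1 − α| = 1/3.
x_2 − α = −461/225 − (−2) = −461/225 + 2 = −11/225, so |x_2 − α| = 11/225.
Ratio = (11/225) / (1/3) = 11/75.

11/75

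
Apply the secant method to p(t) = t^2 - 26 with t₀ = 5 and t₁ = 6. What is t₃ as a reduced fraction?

p(5) = -1, p(6) = 10. t₂ = 6 - 10·(6 - 5)/(10 - (-1)) = 56/11.
p(6) = 10, p(56/11) = -10/121. t₃ = (56/11) - (-10/121)·((56/11) - 6)/((-10/121) - 10) = 311/61.

311/61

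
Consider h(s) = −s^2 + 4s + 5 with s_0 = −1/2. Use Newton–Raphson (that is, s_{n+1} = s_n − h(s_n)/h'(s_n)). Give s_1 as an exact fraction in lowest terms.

h'(s) = −2s + 4.
h(−1/2) = 11/4, h'(−1/2) = 5, so s_1 = (−1/2) − (11/4)/5 = −21/20.

−21/20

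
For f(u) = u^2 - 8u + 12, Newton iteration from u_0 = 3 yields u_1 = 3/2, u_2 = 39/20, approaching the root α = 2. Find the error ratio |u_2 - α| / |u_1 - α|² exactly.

u_1 - α = 3/2 - 2 = -1/2, so |u_1 - α| = 1/2.
u_2 - α = 39/20 - 2 = -1/20, so |u_2 - α| = 1/20.
|u_1 - α|² = 1/4.
Ratio = (1/20) / (1/4) = 1/5.

1/5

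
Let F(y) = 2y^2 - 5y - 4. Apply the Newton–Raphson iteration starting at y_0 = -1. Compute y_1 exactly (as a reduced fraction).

F'(y) = 4y - 5.
F(-1) = 3, F'(-1) = -9, so y_1 = (-1) - 3/(-9) = -2/3.

-2/3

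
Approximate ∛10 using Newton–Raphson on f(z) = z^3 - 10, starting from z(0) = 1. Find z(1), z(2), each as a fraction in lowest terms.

f'(z) = 3z^2.
f(1) = -9, f'(1) = 3, so z(1) = 1 - (-9)/3 = 4.
f(4) = 54, f'(4) = 48, so z(2) = 4 - 54/48 = 23/8.

z(1) = 4, z(2) = 23/8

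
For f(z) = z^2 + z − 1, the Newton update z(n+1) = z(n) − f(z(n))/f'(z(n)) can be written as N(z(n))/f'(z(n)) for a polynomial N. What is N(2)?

f'(z) = 2z + 1.
N(z) = z·f'(z) − f(z) = z·(2z + 1) − (z^2 + z − 1) = z^2 + 1.
N(2) = 5.

5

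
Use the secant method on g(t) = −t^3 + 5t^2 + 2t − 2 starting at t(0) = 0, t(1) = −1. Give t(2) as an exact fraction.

g(0) = −2, g(−1) = 2. t(2) = (−1) − 2·((−1) − 0)/(2 − (−2)) = −1/2.

−1/2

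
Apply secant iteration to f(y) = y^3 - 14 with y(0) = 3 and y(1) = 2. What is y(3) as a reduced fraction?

f(3) = 13, f(2) = -6. y(2) = 2 - (-6)·(2 - 3)/((-6) - 13) = 44/19.
f(2) = -6, f(44/19) = -10842/6859. y(3) = (44/19) - (-10842/6859)·((44/19) - 2)/((-10842/6859) - (-6)) = 2045/842.

2045/842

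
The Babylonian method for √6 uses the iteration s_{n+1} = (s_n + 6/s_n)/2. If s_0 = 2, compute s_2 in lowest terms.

s_1 = (2 + 6/2)/2 = 5/2.
s_2 = (5/2 + 6/(5/2))/2 = 49/20.

49/20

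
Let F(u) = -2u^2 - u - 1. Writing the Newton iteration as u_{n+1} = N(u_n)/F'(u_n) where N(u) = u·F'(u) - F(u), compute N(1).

-1

F'(u) = -4u - 1.
N(u) = u·F'(u) - F(u) = u·(-4u - 1) - (-2u^2 - u - 1) = -2u^2 + 1.
N(1) = -1.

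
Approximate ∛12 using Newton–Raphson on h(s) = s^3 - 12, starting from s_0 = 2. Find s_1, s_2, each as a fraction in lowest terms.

s_1 = 7/3, s_2 = 1010/441

h'(s) = 3s^2.
h(2) = -4, h'(2) = 12, so s_1 = 2 - (-4)/12 = 7/3.
h(7/3) = 19/27, h'(7/3) = 49/3, so s_2 = (7/3) - (19/27)/(49/3) = 1010/441.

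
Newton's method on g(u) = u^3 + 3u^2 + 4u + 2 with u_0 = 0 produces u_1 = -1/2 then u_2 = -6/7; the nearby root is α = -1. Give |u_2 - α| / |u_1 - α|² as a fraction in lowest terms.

4/7

u_1 - α = -1/2 - (-1) = -1/2 + 1 = 1/2, so |u_1 - α| = 1/2.
u_2 - α = -6/7 - (-1) = -6/7 + 1 = 1/7, so |u_2 - α| = 1/7.
|u_1 - α|² = 1/4.
Ratio = (1/7) / (1/4) = 4/7.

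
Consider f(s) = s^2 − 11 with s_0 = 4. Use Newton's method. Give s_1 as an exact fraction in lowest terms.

f'(s) = 2s.
f(4) = 5, f'(4) = 8, so s_1 = 4 − 5/8 = 27/8.

27/8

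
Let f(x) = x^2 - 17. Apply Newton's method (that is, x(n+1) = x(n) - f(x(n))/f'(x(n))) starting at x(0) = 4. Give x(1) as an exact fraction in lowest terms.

f'(x) = 2x.
f(4) = -1, f'(4) = 8, so x(1) = 4 - (-1)/8 = 33/8.

33/8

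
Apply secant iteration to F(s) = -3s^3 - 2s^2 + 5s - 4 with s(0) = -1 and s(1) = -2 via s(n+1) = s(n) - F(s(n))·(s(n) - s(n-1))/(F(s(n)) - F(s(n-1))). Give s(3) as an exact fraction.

F(-1) = -8, F(-2) = 2. s(2) = (-2) - 2·((-2) - (-1))/(2 - (-8)) = -9/5.
F(-2) = 2, F(-9/5) = -248/125. s(3) = (-9/5) - (-248/125)·((-9/5) - (-2))/((-248/125) - 2) = -473/249.

-473/249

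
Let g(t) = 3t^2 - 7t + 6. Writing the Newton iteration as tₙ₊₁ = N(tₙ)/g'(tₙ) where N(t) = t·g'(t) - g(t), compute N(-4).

g'(t) = 6t - 7.
N(t) = t·g'(t) - g(t) = t·(6t - 7) - (3t^2 - 7t + 6) = 3t^2 - 6.
N(-4) = 42.

42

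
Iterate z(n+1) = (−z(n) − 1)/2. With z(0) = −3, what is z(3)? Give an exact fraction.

0

z(1) = (−(−3) − 1)/2 = 1.
z(2) = (−1 − 1)/2 = −1.
z(3) = (−(−1) − 1)/2 = 0.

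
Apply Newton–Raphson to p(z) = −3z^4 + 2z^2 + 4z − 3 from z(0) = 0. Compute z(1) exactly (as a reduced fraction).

p'(z) = −12z^3 + 4z + 4.
p(0) = −3, p'(0) = 4, so z(1) = 0 − (−3)/4 = 3/4.

3/4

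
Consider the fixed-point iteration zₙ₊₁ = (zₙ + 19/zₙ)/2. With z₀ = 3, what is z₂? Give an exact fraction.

367/84

z₁ = (3 + 19/3)/2 = 14/3.
z₂ = (14/3 + 19/(14/3))/2 = 367/84.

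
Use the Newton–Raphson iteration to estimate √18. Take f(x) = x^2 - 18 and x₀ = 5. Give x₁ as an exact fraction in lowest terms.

f'(x) = 2x.
f(5) = 7, f'(5) = 10, so x₁ = 5 - 7/10 = 43/10.

43/10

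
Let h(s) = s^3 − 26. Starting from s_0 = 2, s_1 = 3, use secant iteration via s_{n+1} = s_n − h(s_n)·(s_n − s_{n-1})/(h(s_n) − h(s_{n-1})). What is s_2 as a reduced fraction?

h(2) = −18, h(3) = 1. s_2 = 3 − 1·(3 − 2)/(1 − (−18)) = 56/19.

56/19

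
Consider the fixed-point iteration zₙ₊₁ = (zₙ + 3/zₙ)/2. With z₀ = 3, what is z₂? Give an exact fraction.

7/4

z₁ = (3 + 3/3)/2 = 2.
z₂ = (2 + 3/2)/2 = 7/4.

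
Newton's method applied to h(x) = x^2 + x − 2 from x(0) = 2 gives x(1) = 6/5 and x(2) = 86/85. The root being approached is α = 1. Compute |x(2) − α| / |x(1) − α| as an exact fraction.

x(1) − α = 6/5 − 1 = 1/5, so |x(1) − α| = 1/5.
x(2) − α = 86/85 − 1 = 1/85, so |x(2) − α| = 1/85.
Ratio = (1/85) / (1/5) = 1/17.

1/17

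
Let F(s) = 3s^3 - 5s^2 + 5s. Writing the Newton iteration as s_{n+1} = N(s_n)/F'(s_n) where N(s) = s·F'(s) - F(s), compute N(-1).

F'(s) = 9s^2 - 10s + 5.
N(s) = s·F'(s) - F(s) = s·(9s^2 - 10s + 5) - (3s^3 - 5s^2 + 5s) = 6s^3 - 5s^2.
N(-1) = -11.

-11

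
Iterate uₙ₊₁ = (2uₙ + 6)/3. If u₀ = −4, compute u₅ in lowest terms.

u₁ = (2·(−4) + 6)/3 = −2/3.
u₂ = (2·(−2/3) + 6)/3 = 14/9.
u₃ = (2·(14/9) + 6)/3 = 82/27.
u₄ = (2·(82/27) + 6)/3 = 326/81.
u₅ = (2·(326/81) + 6)/3 = 1138/243.

1138/243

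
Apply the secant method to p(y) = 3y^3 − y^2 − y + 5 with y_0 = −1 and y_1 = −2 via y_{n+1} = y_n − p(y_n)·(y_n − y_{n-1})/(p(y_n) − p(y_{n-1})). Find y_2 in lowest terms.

p(−1) = 2, p(−2) = −21. y_2 = (−2) − (−21)·((−2) − (−1))/((−21) − 2) = −25/23.

−25/23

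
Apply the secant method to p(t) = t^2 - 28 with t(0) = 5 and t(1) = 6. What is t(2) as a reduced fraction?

58/11

p(5) = -3, p(6) = 8. t(2) = 6 - 8·(6 - 5)/(8 - (-3)) = 58/11.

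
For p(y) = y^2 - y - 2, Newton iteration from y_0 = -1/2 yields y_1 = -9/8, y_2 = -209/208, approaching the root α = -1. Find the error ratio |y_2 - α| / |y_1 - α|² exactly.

4/13

y_1 - α = -9/8 - (-1) = -9/8 + 1 = -1/8, so |y_1 - α| = 1/8.
y_2 - α = -209/208 - (-1) = -209/208 + 1 = -1/208, so |y_2 - α| = 1/208.
|y_1 - α|² = 1/64.
Ratio = (1/208) / (1/64) = 4/13.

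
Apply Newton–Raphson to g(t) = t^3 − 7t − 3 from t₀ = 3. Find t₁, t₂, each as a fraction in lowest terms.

t₁ = 57/20, t₂ = 197193/69470

g'(t) = 3t^2 − 7.
g(3) = 3, g'(3) = 20, so t₁ = 3 − 3/20 = 57/20.
g(57/20) = 1593/8000, g'(57/20) = 6947/400, so t₂ = (57/20) − (1593/8000)/(6947/400) = 197193/69470.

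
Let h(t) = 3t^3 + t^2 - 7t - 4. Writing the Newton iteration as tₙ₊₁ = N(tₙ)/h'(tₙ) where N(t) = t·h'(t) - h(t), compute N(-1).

h'(t) = 9t^2 + 2t - 7.
N(t) = t·h'(t) - h(t) = t·(9t^2 + 2t - 7) - (3t^3 + t^2 - 7t - 4) = 6t^3 + t^2 + 4.
N(-1) = -1.

-1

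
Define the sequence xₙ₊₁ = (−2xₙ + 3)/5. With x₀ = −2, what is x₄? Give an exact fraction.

229/625

x₁ = (−2·(−2) + 3)/5 = 7/5.
x₂ = (−2·(7/5) + 3)/5 = 1/25.
x₃ = (−2·(1/25) + 3)/5 = 73/125.
x₄ = (−2·(73/125) + 3)/5 = 229/625.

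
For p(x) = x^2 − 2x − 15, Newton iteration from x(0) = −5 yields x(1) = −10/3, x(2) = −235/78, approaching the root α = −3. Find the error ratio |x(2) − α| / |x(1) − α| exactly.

1/26

x(1) − α = −10/3 − (−3) = −10/3 + 3 = −1/3, so |x(1) − α| = 1/3.
x(2) − α = −235/78 − (−3) = −235/78 + 3 = −1/78, so |x(2) − α| = 1/78.
Ratio = (1/78) / (1/3) = 1/26.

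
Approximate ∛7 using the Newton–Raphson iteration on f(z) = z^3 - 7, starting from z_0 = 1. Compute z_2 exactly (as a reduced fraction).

f'(z) = 3z^2.
f(1) = -6, f'(1) = 3, so z_1 = 1 - (-6)/3 = 3.
f(3) = 20, f'(3) = 27, so z_2 = 3 - 20/27 = 61/27.

61/27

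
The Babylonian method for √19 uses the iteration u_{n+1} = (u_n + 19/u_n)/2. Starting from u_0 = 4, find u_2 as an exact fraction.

2441/560

u_1 = (4 + 19/4)/2 = 35/8.
u_2 = (35/8 + 19/(35/8))/2 = 2441/560.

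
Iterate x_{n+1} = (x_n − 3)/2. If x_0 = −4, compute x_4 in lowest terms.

x_1 = ((−4) − 3)/2 = −7/2.
x_2 = ((−7/2) − 3)/2 = −13/4.
x_3 = ((−13/4) − 3)/2 = −25/8.
x_4 = ((−25/8) − 3)/2 = −49/16.

−49/16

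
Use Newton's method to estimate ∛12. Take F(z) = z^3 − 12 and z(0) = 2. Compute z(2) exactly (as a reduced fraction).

1010/441

F'(z) = 3z^2.
F(2) = −4, F'(2) = 12, so z(1) = 2 − (−4)/12 = 7/3.
F(7/3) = 19/27, F'(7/3) = 49/3, so z(2) = (7/3) − (19/27)/(49/3) = 1010/441.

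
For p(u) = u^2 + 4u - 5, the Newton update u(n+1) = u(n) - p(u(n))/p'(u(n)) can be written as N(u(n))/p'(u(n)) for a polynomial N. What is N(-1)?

p'(u) = 2u + 4.
N(u) = u·p'(u) - p(u) = u·(2u + 4) - (u^2 + 4u - 5) = u^2 + 5.
N(-1) = 6.

6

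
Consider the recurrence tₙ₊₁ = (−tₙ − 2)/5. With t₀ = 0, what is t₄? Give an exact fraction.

−208/625

t₁ = (−0 − 2)/5 = −2/5.
t₂ = (−(−2/5) − 2)/5 = −8/25.
t₃ = (−(−8/25) − 2)/5 = −42/125.
t₄ = (−(−42/125) − 2)/5 = −208/625.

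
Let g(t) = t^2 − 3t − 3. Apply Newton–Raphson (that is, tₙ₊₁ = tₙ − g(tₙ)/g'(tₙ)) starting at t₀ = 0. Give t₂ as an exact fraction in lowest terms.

−4/5

g'(t) = 2t − 3.
g(0) = −3, g'(0) = −3, so t₁ = 0 − (−3)/(−3) = −1.
g(−1) = 1, g'(−1) = −5, so t₂ = (−1) − 1/(−5) = −4/5.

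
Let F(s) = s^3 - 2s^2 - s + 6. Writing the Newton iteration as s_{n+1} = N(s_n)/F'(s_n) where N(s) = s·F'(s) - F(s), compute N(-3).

-78

F'(s) = 3s^2 - 4s - 1.
N(s) = s·F'(s) - F(s) = s·(3s^2 - 4s - 1) - (s^3 - 2s^2 - s + 6) = 2s^3 - 2s^2 - 6.
N(-3) = -78.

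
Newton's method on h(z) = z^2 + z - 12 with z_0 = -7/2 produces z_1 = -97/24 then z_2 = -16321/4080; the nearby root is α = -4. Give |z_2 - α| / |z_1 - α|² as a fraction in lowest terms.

12/85

z_1 - α = -97/24 - (-4) = -97/24 + 4 = -1/24, so |z_1 - α| = 1/24.
z_2 - α = -16321/4080 - (-4) = -16321/4080 + 4 = -1/4080, so |z_2 - α| = 1/4080.
|z_1 - α|² = 1/576.
Ratio = (1/4080) / (1/576) = 12/85.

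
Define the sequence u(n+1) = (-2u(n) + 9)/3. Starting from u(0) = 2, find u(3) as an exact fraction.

47/27

u(1) = (-2·2 + 9)/3 = 5/3.
u(2) = (-2·(5/3) + 9)/3 = 17/9.
u(3) = (-2·(17/9) + 9)/3 = 47/27.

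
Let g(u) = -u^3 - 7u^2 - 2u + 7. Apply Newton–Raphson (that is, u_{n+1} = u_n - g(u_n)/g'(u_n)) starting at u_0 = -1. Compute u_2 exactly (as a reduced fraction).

-397/306

g'(u) = -3u^2 - 14u - 2.
g(-1) = 3, g'(-1) = 9, so u_1 = (-1) - 3/9 = -4/3.
g(-4/3) = -11/27, g'(-4/3) = 34/3, so u_2 = (-4/3) - (-11/27)/(34/3) = -397/306.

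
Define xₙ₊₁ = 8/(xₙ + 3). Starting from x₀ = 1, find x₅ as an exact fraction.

x₁ = 8/(1 + 3) = 2.
x₂ = 8/(2 + 3) = 8/5.
x₃ = 8/(8/5 + 3) = 40/23.
x₄ = 8/(40/23 + 3) = 184/109.
x₅ = 8/(184/109 + 3) = 872/511.

872/511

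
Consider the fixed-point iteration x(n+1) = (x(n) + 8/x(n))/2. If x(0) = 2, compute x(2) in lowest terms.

x(1) = (2 + 8/2)/2 = 3.
x(2) = (3 + 8/3)/2 = 17/6.

17/6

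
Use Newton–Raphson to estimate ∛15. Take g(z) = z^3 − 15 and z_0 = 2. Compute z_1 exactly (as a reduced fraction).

31/12

g'(z) = 3z^2.
g(2) = −7, g'(2) = 12, so z_1 = 2 − (−7)/12 = 31/12.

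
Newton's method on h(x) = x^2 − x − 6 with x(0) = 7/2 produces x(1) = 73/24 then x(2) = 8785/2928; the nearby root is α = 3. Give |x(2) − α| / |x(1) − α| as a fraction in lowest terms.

x(1) − α = 73/24 − 3 = 1/24, so |x(1) − α| = 1/24.
x(2) − α = 8785/2928 − 3 = 1/2928, so |x(2) − α| = 1/2928.
Ratio = (1/2928) / (1/24) = 1/122.

1/122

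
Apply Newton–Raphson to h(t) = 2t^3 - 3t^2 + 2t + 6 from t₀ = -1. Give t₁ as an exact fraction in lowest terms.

h'(t) = 6t^2 - 6t + 2.
h(-1) = -1, h'(-1) = 14, so t₁ = (-1) - (-1)/14 = -13/14.

-13/14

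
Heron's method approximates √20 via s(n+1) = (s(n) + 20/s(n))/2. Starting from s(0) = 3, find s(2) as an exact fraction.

1561/348

s(1) = (3 + 20/3)/2 = 29/6.
s(2) = (29/6 + 20/(29/6))/2 = 1561/348.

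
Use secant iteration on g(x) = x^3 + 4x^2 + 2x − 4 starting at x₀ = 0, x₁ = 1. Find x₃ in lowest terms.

g(0) = −4, g(1) = 3. x₂ = 1 − 3·(1 − 0)/(3 − (−4)) = 4/7.
g(1) = 3, g(4/7) = −468/343. x₃ = (4/7) − (−468/343)·((4/7) − 1)/((−468/343) − 3) = 352/499.

352/499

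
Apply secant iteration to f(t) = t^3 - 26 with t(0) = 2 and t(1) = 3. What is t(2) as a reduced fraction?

f(2) = -18, f(3) = 1. t(2) = 3 - 1·(3 - 2)/(1 - (-18)) = 56/19.

56/19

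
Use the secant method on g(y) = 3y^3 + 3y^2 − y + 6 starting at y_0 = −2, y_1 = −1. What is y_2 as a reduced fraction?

g(−2) = −4, g(−1) = 7. y_2 = (−1) − 7·((−1) − (−2))/(7 − (−4)) = −18/11.

−18/11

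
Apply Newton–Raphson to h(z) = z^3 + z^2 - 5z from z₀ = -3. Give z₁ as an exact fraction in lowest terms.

h'(z) = 3z^2 + 2z - 5.
h(-3) = -3, h'(-3) = 16, so z₁ = (-3) - (-3)/16 = -45/16.

-45/16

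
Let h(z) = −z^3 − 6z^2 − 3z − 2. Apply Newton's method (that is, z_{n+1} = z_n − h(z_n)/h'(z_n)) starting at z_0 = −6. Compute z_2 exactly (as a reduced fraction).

−9718486/1759329

h'(z) = −3z^2 − 12z − 3.
h(−6) = 16, h'(−6) = −39, so z_1 = (−6) − 16/(−39) = −218/39.
h(−218/39) = 115712/59319, h'(−218/39) = −15037/507, so z_2 = (−218/39) − (115712/59319)/(−15037/507) = −9718486/1759329.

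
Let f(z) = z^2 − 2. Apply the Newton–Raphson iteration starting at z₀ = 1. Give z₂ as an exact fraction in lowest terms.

f'(z) = 2z.
f(1) = −1, f'(1) = 2, so z₁ = 1 − (−1)/2 = 3/2.
f(3/2) = 1/4, f'(3/2) = 3, so z₂ = (3/2) − (1/4)/3 = 17/12.

17/12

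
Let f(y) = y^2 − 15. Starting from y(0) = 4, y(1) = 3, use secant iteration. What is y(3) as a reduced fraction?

f(4) = 1, f(3) = −6. y(2) = 3 − (−6)·(3 − 4)/((−6) − 1) = 27/7.
f(3) = −6, f(27/7) = −6/49. y(3) = (27/7) − (−6/49)·((27/7) − 3)/((−6/49) − (−6)) = 31/8.

31/8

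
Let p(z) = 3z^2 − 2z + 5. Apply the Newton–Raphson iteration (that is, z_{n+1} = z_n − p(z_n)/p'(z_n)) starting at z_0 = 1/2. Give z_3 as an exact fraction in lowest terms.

−890107/2464880

p'(z) = 6z − 2.
p(1/2) = 19/4, p'(1/2) = 1, so z_1 = (1/2) − (19/4)/1 = −17/4.
p(−17/4) = 1083/16, p'(−17/4) = −55/2, so z_2 = (−17/4) − (1083/16)/(−55/2) = −787/440.
p(−787/440) = 3518667/193600, p'(−787/440) = −2801/220, so z_3 = (−787/440) − (3518667/193600)/(−2801/220) = −890107/2464880.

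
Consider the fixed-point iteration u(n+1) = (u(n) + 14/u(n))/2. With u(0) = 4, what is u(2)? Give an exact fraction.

u(1) = (4 + 14/4)/2 = 15/4.
u(2) = (15/4 + 14/(15/4))/2 = 449/120.

449/120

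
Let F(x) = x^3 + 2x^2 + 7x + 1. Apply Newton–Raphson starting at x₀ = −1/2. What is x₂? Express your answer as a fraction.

−11807/79442

F'(x) = 3x^2 + 4x + 7.
F(−1/2) = −17/8, F'(−1/2) = 23/4, so x₁ = (−1/2) − (−17/8)/(23/4) = −3/23.
F(−3/23) = 1445/12167, F'(−3/23) = 3454/529, so x₂ = (−3/23) − (1445/12167)/(3454/529) = −11807/79442.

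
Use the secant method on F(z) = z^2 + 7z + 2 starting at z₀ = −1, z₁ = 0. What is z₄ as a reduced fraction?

F(−1) = −4, F(0) = 2. z₂ = 0 − 2·(0 − (−1))/(2 − (−4)) = −1/3.
F(0) = 2, F(−1/3) = −2/9. z₃ = (−1/3) − (−2/9)·((−1/3) − 0)/((−2/9) − 2) = −3/10.
F(−1/3) = −2/9, F(−3/10) = −1/100. z₄ = (−3/10) − (−1/100)·((−3/10) − (−1/3))/((−1/100) − (−2/9)) = −57/191.

−57/191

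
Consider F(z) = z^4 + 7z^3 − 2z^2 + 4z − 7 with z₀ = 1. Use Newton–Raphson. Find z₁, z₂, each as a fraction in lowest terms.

F'(z) = 4z^3 + 21z^2 − 4z + 4.
F(1) = 3, F'(1) = 25, so z₁ = 1 − 3/25 = 22/25.
F(22/25) = 133281/390625, F'(22/25) = 304192/15625, so z₂ = (22/25) − (133281/390625)/(304192/15625) = 6558943/7604800.

z₁ = 22/25, z₂ = 6558943/7604800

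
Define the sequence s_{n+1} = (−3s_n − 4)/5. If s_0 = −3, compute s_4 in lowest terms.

s_1 = (−3·(−3) − 4)/5 = 1.
s_2 = (−3·1 − 4)/5 = −7/5.
s_3 = (−3·(−7/5) − 4)/5 = 1/25.
s_4 = (−3·(1/25) − 4)/5 = −103/125.

−103/125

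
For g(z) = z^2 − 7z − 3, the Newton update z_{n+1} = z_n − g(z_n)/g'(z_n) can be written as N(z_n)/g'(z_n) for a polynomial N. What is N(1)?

g'(z) = 2z − 7.
N(z) = z·g'(z) − g(z) = z·(2z − 7) − (z^2 − 7z − 3) = z^2 + 3.
N(1) = 4.

4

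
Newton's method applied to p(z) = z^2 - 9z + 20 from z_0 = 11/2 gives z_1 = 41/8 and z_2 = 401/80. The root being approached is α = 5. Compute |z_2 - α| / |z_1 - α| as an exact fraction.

z_1 - α = 41/8 - 5 = 1/8, so |z_1 - α| = 1/8.
z_2 - α = 401/80 - 5 = 1/80, so |z_2 - α| = 1/80.
Ratio = (1/80) / (1/8) = 1/10.

1/10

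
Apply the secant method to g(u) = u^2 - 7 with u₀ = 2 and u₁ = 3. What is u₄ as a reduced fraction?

g(2) = -3, g(3) = 2. u₂ = 3 - 2·(3 - 2)/(2 - (-3)) = 13/5.
g(3) = 2, g(13/5) = -6/25. u₃ = (13/5) - (-6/25)·((13/5) - 3)/((-6/25) - 2) = 37/14.
g(13/5) = -6/25, g(37/14) = -3/196. u₄ = (37/14) - (-3/196)·((37/14) - (13/5))/((-3/196) - (-6/25)) = 971/367.

971/367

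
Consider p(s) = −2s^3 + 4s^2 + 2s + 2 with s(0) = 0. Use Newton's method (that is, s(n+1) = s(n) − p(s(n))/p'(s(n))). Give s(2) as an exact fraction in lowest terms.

−1/2

p'(s) = −6s^2 + 8s + 2.
p(0) = 2, p'(0) = 2, so s(1) = 0 − 2/2 = −1.
p(−1) = 6, p'(−1) = −12, so s(2) = (−1) − 6/(−12) = −1/2.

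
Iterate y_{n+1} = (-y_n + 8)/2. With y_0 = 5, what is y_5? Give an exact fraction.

y_1 = (-5 + 8)/2 = 3/2.
y_2 = (-(3/2) + 8)/2 = 13/4.
y_3 = (-(13/4) + 8)/2 = 19/8.
y_4 = (-(19/8) + 8)/2 = 45/16.
y_5 = (-(45/16) + 8)/2 = 83/32.

83/32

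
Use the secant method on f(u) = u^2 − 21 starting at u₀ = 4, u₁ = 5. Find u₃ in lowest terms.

197/43

f(4) = −5, f(5) = 4. u₂ = 5 − 4·(5 − 4)/(4 − (−5)) = 41/9.
f(5) = 4, f(41/9) = −20/81. u₃ = (41/9) − (−20/81)·((41/9) − 5)/((−20/81) − 4) = 197/43.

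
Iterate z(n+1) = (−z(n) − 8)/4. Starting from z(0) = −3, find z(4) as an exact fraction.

z(1) = (−(−3) − 8)/4 = −5/4.
z(2) = (−(−5/4) − 8)/4 = −27/16.
z(3) = (−(−27/16) − 8)/4 = −101/64.
z(4) = (−(−101/64) − 8)/4 = −411/256.

−411/256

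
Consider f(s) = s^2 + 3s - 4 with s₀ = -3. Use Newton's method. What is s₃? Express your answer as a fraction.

-52429/13107

f'(s) = 2s + 3.
f(-3) = -4, f'(-3) = -3, so s₁ = (-3) - (-4)/(-3) = -13/3.
f(-13/3) = 16/9, f'(-13/3) = -17/3, so s₂ = (-13/3) - (16/9)/(-17/3) = -205/51.
f(-205/51) = 256/2601, f'(-205/51) = -257/51, so s₃ = (-205/51) - (256/2601)/(-257/51) = -52429/13107.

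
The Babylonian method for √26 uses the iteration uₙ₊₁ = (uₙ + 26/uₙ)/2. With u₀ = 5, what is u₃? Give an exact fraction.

54100801/10610040

u₁ = (5 + 26/5)/2 = 51/10.
u₂ = (51/10 + 26/(51/10))/2 = 5201/1020.
u₃ = (5201/1020 + 26/(5201/1020))/2 = 54100801/10610040.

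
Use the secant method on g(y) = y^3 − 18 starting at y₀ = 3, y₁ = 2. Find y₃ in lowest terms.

7377/2786

g(3) = 9, g(2) = −10. y₂ = 2 − (−10)·(2 − 3)/((−10) − 9) = 48/19.
g(2) = −10, g(48/19) = −12870/6859. y₃ = (48/19) − (−12870/6859)·((48/19) − 2)/((−12870/6859) − (−10)) = 7377/2786.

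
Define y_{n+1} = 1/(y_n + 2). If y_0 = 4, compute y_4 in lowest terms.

32/77

y_1 = 1/(4 + 2) = 1/6.
y_2 = 1/(1/6 + 2) = 6/13.
y_3 = 1/(6/13 + 2) = 13/32.
y_4 = 1/(13/32 + 2) = 32/77.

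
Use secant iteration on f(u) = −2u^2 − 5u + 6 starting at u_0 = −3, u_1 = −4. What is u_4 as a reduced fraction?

−2482/733

f(−3) = 3, f(−4) = −6. u_2 = (−4) − (−6)·((−4) − (−3))/((−6) − 3) = −10/3.
f(−4) = −6, f(−10/3) = 4/9. u_3 = (−10/3) − (4/9)·((−10/3) − (−4))/((4/9) − (−6)) = −98/29.
f(−10/3) = 4/9, f(−98/29) = 48/841. u_4 = (−98/29) − (48/841)·((−98/29) − (−10/3))/((48/841) − (4/9)) = −2482/733.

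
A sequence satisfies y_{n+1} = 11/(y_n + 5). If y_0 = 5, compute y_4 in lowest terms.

y_1 = 11/(5 + 5) = 11/10.
y_2 = 11/(11/10 + 5) = 110/61.
y_3 = 11/(110/61 + 5) = 671/415.
y_4 = 11/(671/415 + 5) = 4565/2746.

4565/2746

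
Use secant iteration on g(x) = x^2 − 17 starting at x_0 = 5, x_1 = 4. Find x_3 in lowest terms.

301/73

g(5) = 8, g(4) = −1. x_2 = 4 − (−1)·(4 − 5)/((−1) − 8) = 37/9.
g(4) = −1, g(37/9) = −8/81. x_3 = (37/9) − (−8/81)·((37/9) − 4)/((−8/81) − (−1)) = 301/73.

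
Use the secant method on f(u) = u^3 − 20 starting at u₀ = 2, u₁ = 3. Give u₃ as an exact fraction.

f(2) = −12, f(3) = 7. u₂ = 3 − 7·(3 − 2)/(7 − (−12)) = 50/19.
f(3) = 7, f(50/19) = −12180/6859. u₃ = (50/19) − (−12180/6859)·((50/19) − 3)/((−12180/6859) − 7) = 23270/8599.

23270/8599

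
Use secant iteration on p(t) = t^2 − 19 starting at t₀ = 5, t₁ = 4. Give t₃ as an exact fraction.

p(5) = 6, p(4) = −3. t₂ = 4 − (−3)·(4 − 5)/((−3) − 6) = 13/3.
p(4) = −3, p(13/3) = −2/9. t₃ = (13/3) − (−2/9)·((13/3) − 4)/((−2/9) − (−3)) = 109/25.

109/25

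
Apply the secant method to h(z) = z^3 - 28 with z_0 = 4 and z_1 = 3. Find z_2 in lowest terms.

h(4) = 36, h(3) = -1. z_2 = 3 - (-1)·(3 - 4)/((-1) - 36) = 112/37.

112/37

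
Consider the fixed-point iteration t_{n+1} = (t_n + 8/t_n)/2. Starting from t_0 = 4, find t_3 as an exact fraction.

t_1 = (4 + 8/4)/2 = 3.
t_2 = (3 + 8/3)/2 = 17/6.
t_3 = (17/6 + 8/(17/6))/2 = 577/204.

577/204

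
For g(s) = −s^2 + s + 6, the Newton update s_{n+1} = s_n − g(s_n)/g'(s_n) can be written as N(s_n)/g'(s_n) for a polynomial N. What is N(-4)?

−22

g'(s) = −2s + 1.
N(s) = s·g'(s) − g(s) = s·(−2s + 1) − (−s^2 + s + 6) = −s^2 − 6.
N(-4) = −22.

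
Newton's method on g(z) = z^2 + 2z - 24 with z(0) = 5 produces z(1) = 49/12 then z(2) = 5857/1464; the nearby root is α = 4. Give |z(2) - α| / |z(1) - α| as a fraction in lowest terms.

1/122

z(1) - α = 49/12 - 4 = 1/12, so |z(1) - α| = 1/12.
z(2) - α = 5857/1464 - 4 = 1/1464, so |z(2) - α| = 1/1464.
Ratio = (1/1464) / (1/12) = 1/122.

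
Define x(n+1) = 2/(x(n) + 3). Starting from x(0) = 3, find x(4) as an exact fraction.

x(1) = 2/(3 + 3) = 1/3.
x(2) = 2/(1/3 + 3) = 3/5.
x(3) = 2/(3/5 + 3) = 5/9.
x(4) = 2/(5/9 + 3) = 9/16.

9/16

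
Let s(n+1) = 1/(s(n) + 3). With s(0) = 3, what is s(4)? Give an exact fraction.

63/208

s(1) = 1/(3 + 3) = 1/6.
s(2) = 1/(1/6 + 3) = 6/19.
s(3) = 1/(6/19 + 3) = 19/63.
s(4) = 1/(19/63 + 3) = 63/208.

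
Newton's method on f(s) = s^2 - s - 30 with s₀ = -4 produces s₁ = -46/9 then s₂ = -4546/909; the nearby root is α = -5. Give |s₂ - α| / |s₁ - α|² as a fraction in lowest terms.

9/101

s₁ - α = -46/9 - (-5) = -46/9 + 5 = -1/9, so |s₁ - α| = 1/9.
s₂ - α = -4546/909 - (-5) = -4546/909 + 5 = -1/909, so |s₂ - α| = 1/909.
|s₁ - α|² = 1/81.
Ratio = (1/909) / (1/81) = 9/101.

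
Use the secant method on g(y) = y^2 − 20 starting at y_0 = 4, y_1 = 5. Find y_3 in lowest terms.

76/17

g(4) = −4, g(5) = 5. y_2 = 5 − 5·(5 − 4)/(5 − (−4)) = 40/9.
g(5) = 5, g(40/9) = −20/81. y_3 = (40/9) − (−20/81)·((40/9) − 5)/((−20/81) − 5) = 76/17.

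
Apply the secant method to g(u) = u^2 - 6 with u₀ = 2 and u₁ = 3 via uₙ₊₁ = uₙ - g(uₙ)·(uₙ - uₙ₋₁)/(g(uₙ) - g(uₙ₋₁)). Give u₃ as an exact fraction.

22/9

g(2) = -2, g(3) = 3. u₂ = 3 - 3·(3 - 2)/(3 - (-2)) = 12/5.
g(3) = 3, g(12/5) = -6/25. u₃ = (12/5) - (-6/25)·((12/5) - 3)/((-6/25) - 3) = 22/9.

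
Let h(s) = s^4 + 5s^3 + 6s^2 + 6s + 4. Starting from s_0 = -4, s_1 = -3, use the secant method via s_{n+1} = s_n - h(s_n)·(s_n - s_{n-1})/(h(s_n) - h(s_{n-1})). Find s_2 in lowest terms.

-46/13

h(-4) = 12, h(-3) = -14. s_2 = (-3) - (-14)·((-3) - (-4))/((-14) - 12) = -46/13.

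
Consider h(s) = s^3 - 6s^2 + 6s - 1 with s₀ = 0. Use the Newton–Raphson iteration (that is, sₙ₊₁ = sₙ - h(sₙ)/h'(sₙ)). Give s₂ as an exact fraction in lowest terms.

13/63

h'(s) = 3s^2 - 12s + 6.
h(0) = -1, h'(0) = 6, so s₁ = 0 - (-1)/6 = 1/6.
h(1/6) = -35/216, h'(1/6) = 49/12, so s₂ = (1/6) - (-35/216)/(49/12) = 13/63.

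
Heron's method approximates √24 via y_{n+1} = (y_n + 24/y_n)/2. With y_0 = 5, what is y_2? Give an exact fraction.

y_1 = (5 + 24/5)/2 = 49/10.
y_2 = (49/10 + 24/(49/10))/2 = 4801/980.

4801/980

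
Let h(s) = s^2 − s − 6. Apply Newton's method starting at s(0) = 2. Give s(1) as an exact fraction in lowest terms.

h'(s) = 2s − 1.
h(2) = −4, h'(2) = 3, so s(1) = 2 − (−4)/3 = 10/3.

10/3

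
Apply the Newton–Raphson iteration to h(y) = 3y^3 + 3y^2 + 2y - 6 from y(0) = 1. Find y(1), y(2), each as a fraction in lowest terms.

y(1) = 15/17, y(2) = 61203/70261

h'(y) = 9y^2 + 6y + 2.
h(1) = 2, h'(1) = 17, so y(1) = 1 - 2/17 = 15/17.
h(15/17) = 792/4913, h'(15/17) = 4133/289, so y(2) = (15/17) - (792/4913)/(4133/289) = 61203/70261.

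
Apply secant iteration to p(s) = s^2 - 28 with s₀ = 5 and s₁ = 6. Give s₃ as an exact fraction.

164/31

p(5) = -3, p(6) = 8. s₂ = 6 - 8·(6 - 5)/(8 - (-3)) = 58/11.
p(6) = 8, p(58/11) = -24/121. s₃ = (58/11) - (-24/121)·((58/11) - 6)/((-24/121) - 8) = 164/31.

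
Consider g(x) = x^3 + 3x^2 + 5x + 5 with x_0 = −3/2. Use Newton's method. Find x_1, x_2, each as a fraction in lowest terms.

x_1 = −20/11, x_2 = −1891/1067

g'(x) = 3x^2 + 6x + 5.
g(−3/2) = 7/8, g'(−3/2) = 11/4, so x_1 = (−3/2) − (7/8)/(11/4) = −20/11.
g(−20/11) = −245/1331, g'(−20/11) = 485/121, so x_2 = (−20/11) − (−245/1331)/(485/121) = −1891/1067.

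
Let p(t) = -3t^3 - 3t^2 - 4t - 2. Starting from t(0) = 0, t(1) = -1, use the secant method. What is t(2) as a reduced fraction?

p(0) = -2, p(-1) = 2. t(2) = (-1) - 2·((-1) - 0)/(2 - (-2)) = -1/2.

-1/2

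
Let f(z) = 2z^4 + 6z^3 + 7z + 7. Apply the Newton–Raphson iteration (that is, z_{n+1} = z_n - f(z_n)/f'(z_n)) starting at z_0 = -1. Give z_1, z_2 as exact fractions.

z_1 = -13/17, z_2 = -861469/1164993

f'(z) = 8z^3 + 18z^2 + 7.
f(-1) = -4, f'(-1) = 17, so z_1 = (-1) - (-4)/17 = -13/17.
f(-13/17) = -29408/83521, f'(-13/17) = 68529/4913, so z_2 = (-13/17) - (-29408/83521)/(68529/4913) = -861469/1164993.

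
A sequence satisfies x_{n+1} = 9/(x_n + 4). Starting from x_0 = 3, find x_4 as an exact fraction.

1899/1177

x_1 = 9/(3 + 4) = 9/7.
x_2 = 9/(9/7 + 4) = 63/37.
x_3 = 9/(63/37 + 4) = 333/211.
x_4 = 9/(333/211 + 4) = 1899/1177.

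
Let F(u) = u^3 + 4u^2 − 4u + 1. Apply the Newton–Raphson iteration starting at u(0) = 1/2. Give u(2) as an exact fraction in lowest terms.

F'(u) = 3u^2 + 8u − 4.
F(1/2) = 1/8, F'(1/2) = 3/4, so u(1) = (1/2) − (1/8)/(3/4) = 1/3.
F(1/3) = 4/27, F'(1/3) = −1, so u(2) = (1/3) − (4/27)/(−1) = 13/27.

13/27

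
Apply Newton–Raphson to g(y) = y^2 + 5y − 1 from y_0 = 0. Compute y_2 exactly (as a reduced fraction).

g'(y) = 2y + 5.
g(0) = −1, g'(0) = 5, so y_1 = 0 − (−1)/5 = 1/5.
g(1/5) = 1/25, g'(1/5) = 27/5, so y_2 = (1/5) − (1/25)/(27/5) = 26/135.

26/135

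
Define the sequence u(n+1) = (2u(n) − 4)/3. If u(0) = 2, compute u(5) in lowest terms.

−260/81

u(1) = (2·2 − 4)/3 = 0.
u(2) = (2·0 − 4)/3 = −4/3.
u(3) = (2·(−4/3) − 4)/3 = −20/9.
u(4) = (2·(−20/9) − 4)/3 = −76/27.
u(5) = (2·(−76/27) − 4)/3 = −260/81.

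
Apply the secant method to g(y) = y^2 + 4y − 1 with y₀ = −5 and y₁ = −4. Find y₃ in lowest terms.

−89/21

g(−5) = 4, g(−4) = −1. y₂ = (−4) − (−1)·((−4) − (−5))/((−1) − 4) = −21/5.
g(−4) = −1, g(−21/5) = −4/25. y₃ = (−21/5) − (−4/25)·((−21/5) − (−4))/((−4/25) − (−1)) = −89/21.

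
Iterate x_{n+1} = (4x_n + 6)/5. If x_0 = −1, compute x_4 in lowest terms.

1958/625

x_1 = (4·(−1) + 6)/5 = 2/5.
x_2 = (4·(2/5) + 6)/5 = 38/25.
x_3 = (4·(38/25) + 6)/5 = 302/125.
x_4 = (4·(302/125) + 6)/5 = 1958/625.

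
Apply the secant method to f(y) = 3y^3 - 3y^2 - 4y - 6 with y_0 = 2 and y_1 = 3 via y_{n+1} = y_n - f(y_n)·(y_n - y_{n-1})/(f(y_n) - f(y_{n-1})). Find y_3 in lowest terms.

f(2) = -2, f(3) = 36. y_2 = 3 - 36·(3 - 2)/(36 - (-2)) = 39/19.
f(3) = 36, f(39/19) = -6210/6859. y_3 = (39/19) - (-6210/6859)·((39/19) - 3)/((-6210/6859) - 36) = 29193/14063.

29193/14063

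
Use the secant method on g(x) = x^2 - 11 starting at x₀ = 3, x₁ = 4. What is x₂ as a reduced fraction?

g(3) = -2, g(4) = 5. x₂ = 4 - 5·(4 - 3)/(5 - (-2)) = 23/7.

23/7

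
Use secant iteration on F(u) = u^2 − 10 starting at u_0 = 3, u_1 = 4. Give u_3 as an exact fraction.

F(3) = −1, F(4) = 6. u_2 = 4 − 6·(4 − 3)/(6 − (−1)) = 22/7.
F(4) = 6, F(22/7) = −6/49. u_3 = (22/7) − (−6/49)·((22/7) − 4)/((−6/49) − 6) = 79/25.

79/25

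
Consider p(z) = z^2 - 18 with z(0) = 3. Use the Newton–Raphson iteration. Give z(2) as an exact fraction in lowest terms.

17/4

p'(z) = 2z.
p(3) = -9, p'(3) = 6, so z(1) = 3 - (-9)/6 = 9/2.
p(9/2) = 9/4, p'(9/2) = 9, so z(2) = (9/2) - (9/4)/9 = 17/4.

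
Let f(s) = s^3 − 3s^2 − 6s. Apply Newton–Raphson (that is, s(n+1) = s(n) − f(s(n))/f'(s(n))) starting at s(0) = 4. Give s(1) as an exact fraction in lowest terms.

f'(s) = 3s^2 − 6s − 6.
f(4) = −8, f'(4) = 18, so s(1) = 4 − (−8)/18 = 40/9.

40/9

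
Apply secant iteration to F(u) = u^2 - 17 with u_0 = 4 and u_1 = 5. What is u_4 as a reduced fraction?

6263/1519

F(4) = -1, F(5) = 8. u_2 = 5 - 8·(5 - 4)/(8 - (-1)) = 37/9.
F(5) = 8, F(37/9) = -8/81. u_3 = (37/9) - (-8/81)·((37/9) - 5)/((-8/81) - 8) = 169/41.
F(37/9) = -8/81, F(169/41) = -16/1681. u_4 = (169/41) - (-16/1681)·((169/41) - (37/9))/((-16/1681) - (-8/81)) = 6263/1519.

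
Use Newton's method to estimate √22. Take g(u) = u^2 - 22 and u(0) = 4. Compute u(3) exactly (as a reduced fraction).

g'(u) = 2u.
g(4) = -6, g'(4) = 8, so u(1) = 4 - (-6)/8 = 19/4.
g(19/4) = 9/16, g'(19/4) = 19/2, so u(2) = (19/4) - (9/16)/(19/2) = 713/152.
g(713/152) = 81/23104, g'(713/152) = 713/76, so u(3) = (713/152) - (81/23104)/(713/76) = 1016657/216752.

1016657/216752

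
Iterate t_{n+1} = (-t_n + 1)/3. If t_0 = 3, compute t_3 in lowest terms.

4/27

t_1 = (-3 + 1)/3 = -2/3.
t_2 = (-(-2/3) + 1)/3 = 5/9.
t_3 = (-(5/9) + 1)/3 = 4/27.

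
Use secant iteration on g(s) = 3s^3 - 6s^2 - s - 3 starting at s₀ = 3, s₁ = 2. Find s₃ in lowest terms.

21522/9071

g(3) = 21, g(2) = -5. s₂ = 2 - (-5)·(2 - 3)/((-5) - 21) = 57/26.
g(2) = -5, g(57/26) = -42525/17576. s₃ = (57/26) - (-42525/17576)·((57/26) - 2)/((-42525/17576) - (-5)) = 21522/9071.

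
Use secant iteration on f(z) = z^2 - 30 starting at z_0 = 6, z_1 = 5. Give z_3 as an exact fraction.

126/23

f(6) = 6, f(5) = -5. z_2 = 5 - (-5)·(5 - 6)/((-5) - 6) = 60/11.
f(5) = -5, f(60/11) = -30/121. z_3 = (60/11) - (-30/121)·((60/11) - 5)/((-30/121) - (-5)) = 126/23.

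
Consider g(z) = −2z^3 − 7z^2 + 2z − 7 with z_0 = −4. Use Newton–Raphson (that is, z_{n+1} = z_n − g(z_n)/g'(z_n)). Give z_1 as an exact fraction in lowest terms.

−151/38

g'(z) = −6z^2 − 14z + 2.
g(−4) = 1, g'(−4) = −38, so z_1 = (−4) − 1/(−38) = −151/38.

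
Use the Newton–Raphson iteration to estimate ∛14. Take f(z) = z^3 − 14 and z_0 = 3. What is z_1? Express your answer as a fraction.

f'(z) = 3z^2.
f(3) = 13, f'(3) = 27, so z_1 = 3 − 13/27 = 68/27.

68/27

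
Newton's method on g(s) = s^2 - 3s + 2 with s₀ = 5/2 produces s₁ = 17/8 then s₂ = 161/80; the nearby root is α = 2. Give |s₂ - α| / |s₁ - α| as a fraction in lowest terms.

s₁ - α = 17/8 - 2 = 1/8, so |s₁ - α| = 1/8.
s₂ - α = 161/80 - 2 = 1/80, so |s₂ - α| = 1/80.
Ratio = (1/80) / (1/8) = 1/10.

1/10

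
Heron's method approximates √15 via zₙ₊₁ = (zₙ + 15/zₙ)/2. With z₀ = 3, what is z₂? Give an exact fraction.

31/8

z₁ = (3 + 15/3)/2 = 4.
z₂ = (4 + 15/4)/2 = 31/8.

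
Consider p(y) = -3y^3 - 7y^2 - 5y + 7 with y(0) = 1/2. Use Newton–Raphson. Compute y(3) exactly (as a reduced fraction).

p'(y) = -9y^2 - 14y - 5.
p(1/2) = 19/8, p'(1/2) = -57/4, so y(1) = (1/2) - (19/8)/(-57/4) = 2/3.
p(2/3) = -1/3, p'(2/3) = -55/3, so y(2) = (2/3) - (-1/3)/(-55/3) = 107/165.
p(107/165) = -712/166375, p'(107/165) = -162112/9075, so y(3) = (107/165) - (-712/166375)/(-162112/9075) = 2167447/3343560.

2167447/3343560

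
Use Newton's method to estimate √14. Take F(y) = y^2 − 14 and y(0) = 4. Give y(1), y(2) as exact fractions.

y(1) = 15/4, y(2) = 449/120

F'(y) = 2y.
F(4) = 2, F'(4) = 8, so y(1) = 4 − 2/8 = 15/4.
F(15/4) = 1/16, F'(15/4) = 15/2, so y(2) = (15/4) − (1/16)/(15/2) = 449/120.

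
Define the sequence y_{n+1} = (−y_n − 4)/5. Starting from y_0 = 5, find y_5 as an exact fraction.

−2089/3125

y_1 = (−5 − 4)/5 = −9/5.
y_2 = (−(−9/5) − 4)/5 = −11/25.
y_3 = (−(−11/25) − 4)/5 = −89/125.
y_4 = (−(−89/125) − 4)/5 = −411/625.
y_5 = (−(−411/625) − 4)/5 = −2089/3125.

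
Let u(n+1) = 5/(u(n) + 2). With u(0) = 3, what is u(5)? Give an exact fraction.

u(1) = 5/(3 + 2) = 1.
u(2) = 5/(1 + 2) = 5/3.
u(3) = 5/(5/3 + 2) = 15/11.
u(4) = 5/(15/11 + 2) = 55/37.
u(5) = 5/(55/37 + 2) = 185/129.

185/129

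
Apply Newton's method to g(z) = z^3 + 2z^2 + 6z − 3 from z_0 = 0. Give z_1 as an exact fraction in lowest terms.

g'(z) = 3z^2 + 4z + 6.
g(0) = −3, g'(0) = 6, so z_1 = 0 − (−3)/6 = 1/2.

1/2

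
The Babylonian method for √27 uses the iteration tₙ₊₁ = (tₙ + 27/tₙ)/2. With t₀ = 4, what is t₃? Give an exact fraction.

25575217/4921952

t₁ = (4 + 27/4)/2 = 43/8.
t₂ = (43/8 + 27/(43/8))/2 = 3577/688.
t₃ = (3577/688 + 27/(3577/688))/2 = 25575217/4921952.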